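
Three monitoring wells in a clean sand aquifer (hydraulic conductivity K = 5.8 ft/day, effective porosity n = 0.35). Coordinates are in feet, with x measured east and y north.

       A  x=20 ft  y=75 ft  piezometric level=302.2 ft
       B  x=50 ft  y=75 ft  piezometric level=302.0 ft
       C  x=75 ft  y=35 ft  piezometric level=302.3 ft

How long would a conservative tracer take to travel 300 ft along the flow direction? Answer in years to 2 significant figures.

3.7 years

Differences from A: to B (Δx, Δy, Δh) = (30, 0, -0.2); to C = (55, -40, +0.1).
Determinant of the coordinate differences = 30·(-40) − 55·0 = -1200.
∂h/∂x = [(-0.2)·(-40) − (+0.1)·0] / -1200 = -0.006667
∂h/∂y = [30·(+0.1) − 55·(-0.2)] / -1200 = -0.01167
|∇h| = √(-0.006667² + -0.01167²) = 0.01344
Seepage velocity v = K·i/n = 5.8 × 0.01344 / 0.35 = 0.2227 ft/day.
t = 300 / 0.2227 = 1347 days = 3.69 years.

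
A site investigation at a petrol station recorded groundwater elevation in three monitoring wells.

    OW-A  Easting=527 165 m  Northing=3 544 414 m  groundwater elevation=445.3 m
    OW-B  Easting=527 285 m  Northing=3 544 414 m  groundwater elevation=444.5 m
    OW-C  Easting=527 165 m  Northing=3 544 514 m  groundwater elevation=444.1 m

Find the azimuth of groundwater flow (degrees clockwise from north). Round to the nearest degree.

∂h/∂x = (444.5 − 445.3) / (527285 − 527165) = -0.006667
∂h/∂y = (444.1 − 445.3) / (3544514 − 3544414) = -0.01200
Flow direction (−∇h) has components (+0.006667 E, +0.01200 N).
Azimuth = atan2(E, N) = atan2(+0.006667, +0.01200) = 29.1° ≈ 029°.

029°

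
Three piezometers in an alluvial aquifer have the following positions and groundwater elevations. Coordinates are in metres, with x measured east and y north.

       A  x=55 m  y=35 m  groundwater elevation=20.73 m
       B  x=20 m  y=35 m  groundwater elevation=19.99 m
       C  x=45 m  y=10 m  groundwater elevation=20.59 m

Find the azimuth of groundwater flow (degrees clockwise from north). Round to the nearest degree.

Taking A as reference: B−A = (-35, 0, -0.74); C−A = (-10, -25, -0.14).
Determinant of the coordinate differences = (-35)·(-25) − (-10)·0 = 875.
∂h/∂x = [(-0.74)·(-25) − (-0.14)·0] / 875 = +0.02114
∂h/∂y = [(-35)·(-0.14) − (-10)·(-0.74)] / 875 = -0.002857
Flow direction (−∇h) has components (-0.02114 E, +0.002857 N).
Azimuth = atan2(E, N) = atan2(-0.02114, +0.002857) = 277.7° ≈ 278°.

278°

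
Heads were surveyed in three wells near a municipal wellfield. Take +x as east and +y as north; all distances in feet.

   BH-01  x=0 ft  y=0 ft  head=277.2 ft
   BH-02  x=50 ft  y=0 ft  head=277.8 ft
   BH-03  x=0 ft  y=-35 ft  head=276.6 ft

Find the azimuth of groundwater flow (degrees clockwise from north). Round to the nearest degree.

∂h/∂x = (277.8 − 277.2) / (50 − 0) = +0.01200
∂h/∂y = (276.6 − 277.2) / (-35 − 0) = +0.01714
Flow direction (−∇h) has components (-0.01200 E, -0.01714 N).
Azimuth = atan2(E, N) = atan2(-0.01200, -0.01714) = 215.0° ≈ 215°.

215°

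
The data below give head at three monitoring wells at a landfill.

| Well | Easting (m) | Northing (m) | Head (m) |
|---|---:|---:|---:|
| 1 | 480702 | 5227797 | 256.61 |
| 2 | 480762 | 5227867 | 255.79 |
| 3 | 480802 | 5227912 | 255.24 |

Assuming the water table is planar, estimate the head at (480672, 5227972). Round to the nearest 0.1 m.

Taking 1 as reference: 2−1 = (60, 70, -0.82); 3−1 = (100, 115, -1.37).
Solve a·Δx + b·Δy = Δh: det = 60·115 − 100·70 = -100.
∂h/∂x = [(-0.82)·115 − (-1.37)·70] / -100 = -0.01600
∂h/∂y = [60·(-1.37) − 100·(-0.82)] / -100 = +0.002000
h(480672, 5227972) = 256.61 + (-0.01600)·(-30) + (+0.002000)·(175) = 256.61 +0.480 +0.350 = 257.440 m.

257.4 m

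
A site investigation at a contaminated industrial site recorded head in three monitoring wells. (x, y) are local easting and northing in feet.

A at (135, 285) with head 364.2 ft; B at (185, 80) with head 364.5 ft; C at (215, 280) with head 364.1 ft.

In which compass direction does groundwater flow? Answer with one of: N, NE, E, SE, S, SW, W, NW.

Differences from A: to B (Δx, Δy, Δh) = (50, -205, +0.3); to C = (80, -5, -0.1).
Solve a·Δx + b·Δy = Δh: det = 50·(-5) − 80·(-205) = 16150.
∂h/∂x = [(+0.3)·(-5) − (-0.1)·(-205)] / 16150 = -0.001362
∂h/∂y = [50·(-0.1) − 80·(+0.3)] / 16150 = -0.001796
Flow = −∇h = (+0.001362 east, +0.001796 north), which points northeast.

NE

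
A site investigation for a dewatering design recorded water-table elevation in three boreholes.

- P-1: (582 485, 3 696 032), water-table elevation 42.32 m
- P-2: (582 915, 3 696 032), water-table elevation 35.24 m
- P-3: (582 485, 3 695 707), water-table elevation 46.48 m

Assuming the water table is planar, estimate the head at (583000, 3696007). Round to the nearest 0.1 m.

34.2 m

∂h/∂x = (35.24 − 42.32) / (582915 − 582485) = -0.01647
∂h/∂y = (46.48 − 42.32) / (3695707 − 3696032) = -0.01280
h(583000, 3696007) = 42.32 + (-0.01647)·(515) + (-0.01280)·(-25) = 42.32 -8.480 +0.320 = 34.160 m.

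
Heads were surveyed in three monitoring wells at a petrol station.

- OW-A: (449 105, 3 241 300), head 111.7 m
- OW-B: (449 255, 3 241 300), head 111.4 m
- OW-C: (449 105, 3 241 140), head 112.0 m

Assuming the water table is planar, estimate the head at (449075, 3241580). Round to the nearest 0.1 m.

∂h/∂x = (111.4 − 111.7) / (449255 − 449105) = -0.002000
∂h/∂y = (112.0 − 111.7) / (3241140 − 3241300) = -0.001875
h(449075, 3241580) = 111.7 + (-0.002000)·(-30) + (-0.001875)·(280) = 111.7 +0.060 -0.525 = 111.235 m.

111.2 m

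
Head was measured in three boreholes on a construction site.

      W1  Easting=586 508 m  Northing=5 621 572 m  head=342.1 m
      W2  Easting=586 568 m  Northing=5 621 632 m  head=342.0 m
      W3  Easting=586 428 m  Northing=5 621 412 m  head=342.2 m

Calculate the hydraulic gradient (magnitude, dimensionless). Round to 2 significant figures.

With h = a·x + b·y + c and W1 as origin, the differences give:
  60·a + 60·b = -0.1
  (-80)·a + (-160)·b = +0.1
Eliminate b (×(-160) and ×60, subtract): -4800·a = 10.00 → a = ∂h/∂x = -0.002083
Back-substitute: b = ∂h/∂y = +0.0004167.
|∇h| = √(-0.002083² + 0.0004167²) = 0.002124

0.0021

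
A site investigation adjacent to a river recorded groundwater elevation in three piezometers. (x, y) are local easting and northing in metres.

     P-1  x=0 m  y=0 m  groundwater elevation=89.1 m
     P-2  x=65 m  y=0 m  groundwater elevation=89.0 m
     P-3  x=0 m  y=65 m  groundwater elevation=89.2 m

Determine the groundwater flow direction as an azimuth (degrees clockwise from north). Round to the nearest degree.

∂h/∂x = (89.0 − 89.1) / (65 − 0) = -0.001538
∂h/∂y = (89.2 − 89.1) / (65 − 0) = +0.001538
Flow direction (−∇h) has components (+0.001538 E, -0.001538 N).
Azimuth = atan2(E, N) = atan2(+0.001538, -0.001538) = 135.0° ≈ 135°.

135°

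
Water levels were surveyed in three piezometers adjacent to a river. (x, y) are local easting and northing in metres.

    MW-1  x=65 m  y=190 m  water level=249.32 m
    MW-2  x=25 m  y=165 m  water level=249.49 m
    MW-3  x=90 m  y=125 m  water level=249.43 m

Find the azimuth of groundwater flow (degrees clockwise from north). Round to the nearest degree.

With h = a·x + b·y + c and MW-1 as origin, the differences give:
  (-40)·a + (-25)·b = +0.17
  25·a + (-65)·b = +0.11
Eliminate b (×(-65) and ×(-25), subtract): 3225·a = -8.300 → a = ∂h/∂x = -0.002574
Back-substitute: b = ∂h/∂y = -0.002682.
Flow direction (−∇h) has components (+0.002574 E, +0.002682 N).
Azimuth = atan2(E, N) = atan2(+0.002574, +0.002682) = 43.8° ≈ 044°.

044°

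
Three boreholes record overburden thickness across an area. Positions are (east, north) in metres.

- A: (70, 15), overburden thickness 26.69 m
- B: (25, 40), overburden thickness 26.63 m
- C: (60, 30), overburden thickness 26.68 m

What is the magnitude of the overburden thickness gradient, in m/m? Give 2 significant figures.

0.0016 m/m

With d = a·x + b·y + c and A as origin, the differences give:
  (-45)·a + 25·b = -0.06
  (-10)·a + 15·b = -0.01
Eliminate b (×15 and ×25, subtract): -425·a = -0.650 → a = ∂d/∂x = +0.001529
Back-substitute: b = ∂d/∂y = +0.0003529.
|∇f| = √(0.001529² + 0.0003529²) = 0.001569 m/m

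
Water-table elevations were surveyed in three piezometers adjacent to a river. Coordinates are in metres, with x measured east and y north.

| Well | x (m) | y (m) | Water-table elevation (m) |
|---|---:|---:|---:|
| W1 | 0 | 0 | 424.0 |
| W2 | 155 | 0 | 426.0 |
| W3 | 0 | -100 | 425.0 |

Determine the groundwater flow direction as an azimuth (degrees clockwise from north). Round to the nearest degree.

∂h/∂x = (426.0 − 424.0) / (155 − 0) = +0.01290
∂h/∂y = (425.0 − 424.0) / (-100 − 0) = -0.01000
Flow direction (−∇h) has components (-0.01290 E, +0.01000 N).
Azimuth = atan2(E, N) = atan2(-0.01290, +0.01000) = 307.8° ≈ 308°.

308°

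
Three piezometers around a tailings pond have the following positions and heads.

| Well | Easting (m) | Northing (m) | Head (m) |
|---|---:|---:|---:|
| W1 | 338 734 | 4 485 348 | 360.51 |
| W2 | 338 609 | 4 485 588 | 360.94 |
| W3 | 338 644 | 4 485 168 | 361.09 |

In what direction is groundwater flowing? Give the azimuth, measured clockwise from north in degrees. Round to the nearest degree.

Taking W1 as reference: W2−W1 = (-125, 240, +0.43); W3−W1 = (-90, -180, +0.58).
Solve a·Δx + b·Δy = Δh: det = (-125)·(-180) − (-90)·240 = 44100.
∂h/∂x = [(+0.43)·(-180) − (+0.58)·240] / 44100 = -0.004912
∂h/∂y = [(-125)·(+0.58) − (-90)·(+0.43)] / 44100 = -0.0007664
Flow direction (−∇h) has components (+0.004912 E, +0.0007664 N).
Azimuth = atan2(E, N) = atan2(+0.004912, +0.0007664) = 81.1° ≈ 081°.

081°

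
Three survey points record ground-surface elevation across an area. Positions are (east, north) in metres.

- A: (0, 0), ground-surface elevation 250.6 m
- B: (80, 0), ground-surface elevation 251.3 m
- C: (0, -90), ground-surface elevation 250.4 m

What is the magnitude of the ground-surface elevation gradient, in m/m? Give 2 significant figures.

0.0090 m/m

∂z/∂x = (251.3 − 250.6) / (80 − 0) = +0.008750
∂z/∂y = (250.4 − 250.6) / (-90 − 0) = +0.002222
|∇f| = √(0.008750² + 0.002222²) = 0.009028 m/m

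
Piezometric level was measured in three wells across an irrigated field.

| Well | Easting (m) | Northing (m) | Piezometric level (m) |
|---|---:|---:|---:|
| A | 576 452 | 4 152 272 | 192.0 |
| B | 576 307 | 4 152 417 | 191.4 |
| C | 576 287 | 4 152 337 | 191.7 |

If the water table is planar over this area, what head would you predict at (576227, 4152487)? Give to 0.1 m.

Differences from A: to B (Δx, Δy, Δh) = (-145, 145, -0.6); to C = (-165, 65, -0.3).
Determinant of the coordinate differences = (-145)·65 − (-165)·145 = 14500.
∂h/∂x = [(-0.6)·65 − (-0.3)·145] / 14500 = +0.0003103
∂h/∂y = [(-145)·(-0.3) − (-165)·(-0.6)] / 14500 = -0.003828
h(576227, 4152487) = 192.0 + (+0.0003103)·(-225) + (-0.003828)·(215) = 192.0 -0.070 -0.823 = 191.107 m.

191.1 m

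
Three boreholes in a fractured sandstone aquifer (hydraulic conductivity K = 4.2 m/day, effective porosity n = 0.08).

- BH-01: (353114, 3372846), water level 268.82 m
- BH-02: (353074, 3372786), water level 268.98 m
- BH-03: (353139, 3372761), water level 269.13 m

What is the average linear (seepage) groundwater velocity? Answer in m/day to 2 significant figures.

Differences from BH-01: to BH-02 (Δx, Δy, Δh) = (-40, -60, +0.16); to BH-03 = (25, -85, +0.31).
Determinant of the coordinate differences = (-40)·(-85) − 25·(-60) = 4900.
∂h/∂x = [(+0.16)·(-85) − (+0.31)·(-60)] / 4900 = +0.001020
∂h/∂y = [(-40)·(+0.31) − 25·(+0.16)] / 4900 = -0.003347
|∇h| = √(0.001020² + -0.003347²) = 0.003499
Seepage velocity v = K·i/n = 4.2 × 0.003499 / 0.08 = 0.1837 m/day.

0.18 m/day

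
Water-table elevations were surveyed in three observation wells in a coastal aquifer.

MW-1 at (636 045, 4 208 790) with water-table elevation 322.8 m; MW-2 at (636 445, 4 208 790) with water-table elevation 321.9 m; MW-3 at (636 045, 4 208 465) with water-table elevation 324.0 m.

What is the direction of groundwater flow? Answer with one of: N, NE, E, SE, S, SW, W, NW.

NE

∂h/∂x = (321.9 − 322.8) / (636445 − 636045) = -0.002250
∂h/∂y = (324.0 − 322.8) / (4208465 − 4208790) = -0.003692
Flow = −∇h = (+0.002250 east, +0.003692 north), which points northeast.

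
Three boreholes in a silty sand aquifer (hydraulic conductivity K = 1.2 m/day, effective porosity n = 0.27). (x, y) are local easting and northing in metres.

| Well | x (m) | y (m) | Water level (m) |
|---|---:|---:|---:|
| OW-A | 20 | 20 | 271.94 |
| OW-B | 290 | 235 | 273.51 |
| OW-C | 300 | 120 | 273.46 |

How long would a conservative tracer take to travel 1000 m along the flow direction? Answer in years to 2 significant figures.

With h = a·x + b·y + c and OW-A as origin, the differences give:
  270·a + 215·b = +1.57
  280·a + 100·b = +1.52
Eliminate b (×100 and ×215, subtract): -33200·a = -169.800 → a = ∂h/∂x = +0.005114
Back-substitute: b = ∂h/∂y = +0.0008795.
|∇h| = √(0.005114² + 0.0008795²) = 0.005189
Seepage velocity v = K·i/n = 1.2 × 0.005189 / 0.27 = 0.02306 m/day.
t = 1000 / 0.02306 = 4.337e+04 days = 119 years.

120 years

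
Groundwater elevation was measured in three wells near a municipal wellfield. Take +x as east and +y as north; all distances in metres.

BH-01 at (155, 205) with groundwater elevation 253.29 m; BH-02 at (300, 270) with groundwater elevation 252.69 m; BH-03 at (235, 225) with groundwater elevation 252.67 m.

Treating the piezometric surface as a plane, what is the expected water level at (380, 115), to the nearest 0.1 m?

Taking BH-01 as reference: BH-02−BH-01 = (145, 65, -0.60); BH-03−BH-01 = (80, 20, -0.62).
Determinant of the coordinate differences = 145·20 − 80·65 = -2300.
∂h/∂x = [(-0.60)·20 − (-0.62)·65] / -2300 = -0.01230
∂h/∂y = [145·(-0.62) − 80·(-0.60)] / -2300 = +0.01822
h(380, 115) = 253.29 + (-0.01230)·(225) + (+0.01822)·(-90) = 253.29 -2.768 -1.640 = 248.882 m.

248.9 m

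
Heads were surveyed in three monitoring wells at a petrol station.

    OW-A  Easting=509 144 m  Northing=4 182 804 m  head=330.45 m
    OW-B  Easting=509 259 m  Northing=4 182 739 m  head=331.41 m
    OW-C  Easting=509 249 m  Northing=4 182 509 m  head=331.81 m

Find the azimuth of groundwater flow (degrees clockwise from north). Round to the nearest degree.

286°

Three-point gradient (reference OW-A): Δ to OW-B = (115, -65, +0.96), Δ to OW-C = (105, -295, +1.36).
∂h/∂x = +0.007188, ∂h/∂y = -0.002052 (det = -27100).
Flow direction (−∇h) has components (-0.007188 E, +0.002052 N).
Azimuth = atan2(E, N) = atan2(-0.007188, +0.002052) = 285.9° ≈ 286°.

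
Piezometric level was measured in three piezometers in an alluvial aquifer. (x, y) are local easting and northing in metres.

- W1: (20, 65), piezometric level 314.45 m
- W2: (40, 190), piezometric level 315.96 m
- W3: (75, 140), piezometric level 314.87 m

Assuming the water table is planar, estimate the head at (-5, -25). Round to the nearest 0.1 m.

Taking W1 as reference: W2−W1 = (20, 125, +1.51); W3−W1 = (55, 75, +0.42).
Determinant of the coordinate differences = 20·75 − 55·125 = -5375.
∂h/∂x = [(+1.51)·75 − (+0.42)·125] / -5375 = -0.01130
∂h/∂y = [20·(+0.42) − 55·(+1.51)] / -5375 = +0.01389
h(-5, -25) = 314.45 + (-0.01130)·(-25) + (+0.01389)·(-90) = 314.45 +0.283 -1.250 = 313.483 m.

313.5 m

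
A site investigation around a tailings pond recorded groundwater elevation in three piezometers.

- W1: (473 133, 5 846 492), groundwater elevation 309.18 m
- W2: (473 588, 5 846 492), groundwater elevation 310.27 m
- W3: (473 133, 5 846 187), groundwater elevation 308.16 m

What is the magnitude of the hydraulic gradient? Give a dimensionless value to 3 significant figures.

∂h/∂x = (310.27 − 309.18) / (473588 − 473133) = +0.002396
∂h/∂y = (308.16 − 309.18) / (5846187 − 5846492) = +0.003344
|∇h| = √(0.002396² + 0.003344²) = 0.004114

0.00411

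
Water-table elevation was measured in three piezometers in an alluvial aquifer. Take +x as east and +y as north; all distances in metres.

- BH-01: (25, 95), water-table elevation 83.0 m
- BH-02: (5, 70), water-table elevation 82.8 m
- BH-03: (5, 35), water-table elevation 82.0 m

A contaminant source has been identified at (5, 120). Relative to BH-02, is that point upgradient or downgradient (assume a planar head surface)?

upgradient

With h = a·x + b·y + c and BH-01 as origin, the differences give:
  (-20)·a + (-25)·b = -0.2
  (-20)·a + (-60)·b = -1.0
Eliminate b (×(-60) and ×(-25), subtract): 700·a = -13.00 → a = ∂h/∂x = -0.01857
Back-substitute: b = ∂h/∂y = +0.02286.
Head at (5, 120) = 83.0 + (-0.01857)·(-20) + (+0.02286)·(25) = 83.94 m.
That is higher than the 82.8 m at BH-02, so the point is upgradient.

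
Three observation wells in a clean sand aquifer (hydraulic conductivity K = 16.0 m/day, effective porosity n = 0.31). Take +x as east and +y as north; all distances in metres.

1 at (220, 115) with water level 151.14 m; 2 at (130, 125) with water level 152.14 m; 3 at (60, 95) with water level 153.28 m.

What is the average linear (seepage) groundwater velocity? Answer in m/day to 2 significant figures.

0.80 m/day

With h = a·x + b·y + c and 1 as origin, the differences give:
  (-90)·a + 10·b = +1.00
  (-160)·a + (-20)·b = +2.14
Eliminate b (×(-20) and ×10, subtract): 3400·a = -41.400 → a = ∂h/∂x = -0.01218
Back-substitute: b = ∂h/∂y = -0.009588.
|∇h| = √(-0.01218² + -0.009588²) = 0.0155
Seepage velocity v = K·i/n = 16.0 × 0.0155 / 0.31 = 0.8 m/day.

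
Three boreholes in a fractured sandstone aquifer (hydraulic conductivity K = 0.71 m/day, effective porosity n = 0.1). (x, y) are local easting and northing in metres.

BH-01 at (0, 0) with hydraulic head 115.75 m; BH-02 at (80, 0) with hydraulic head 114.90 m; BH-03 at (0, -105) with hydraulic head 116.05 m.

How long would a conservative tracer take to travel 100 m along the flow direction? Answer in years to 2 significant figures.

3.5 years

∂h/∂x = (114.90 − 115.75) / (80 − 0) = -0.01062
∂h/∂y = (116.05 − 115.75) / (-105 − 0) = -0.002857
|∇h| = √(-0.01062² + -0.002857²) = 0.011
Seepage velocity v = K·i/n = 0.71 × 0.011 / 0.1 = 0.0781 m/day.
t = 100 / 0.0781 = 1280 days = 3.5 years.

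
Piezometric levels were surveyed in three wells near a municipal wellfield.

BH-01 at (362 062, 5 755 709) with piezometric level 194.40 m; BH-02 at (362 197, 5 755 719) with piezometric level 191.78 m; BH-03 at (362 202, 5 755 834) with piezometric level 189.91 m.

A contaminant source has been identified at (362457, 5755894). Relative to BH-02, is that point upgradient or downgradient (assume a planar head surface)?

downgradient

With h = a·x + b·y + c and BH-01 as origin, the differences give:
  135·a + 10·b = -2.62
  140·a + 125·b = -4.49
Eliminate b (×125 and ×10, subtract): 15475·a = -282.600 → a = ∂h/∂x = -0.01826
Back-substitute: b = ∂h/∂y = -0.01547.
Head at (362457, 5755894) = 194.40 + (-0.01826)·(395) + (-0.01547)·(185) = 184.33 m.
That is lower than the 191.78 m at BH-02, so the point is downgradient.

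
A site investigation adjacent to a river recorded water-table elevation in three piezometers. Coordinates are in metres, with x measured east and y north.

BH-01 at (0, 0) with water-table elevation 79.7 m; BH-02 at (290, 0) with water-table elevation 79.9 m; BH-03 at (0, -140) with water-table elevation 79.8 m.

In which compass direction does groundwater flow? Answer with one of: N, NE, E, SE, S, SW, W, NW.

NW

∂h/∂x = (79.9 − 79.7) / (290 − 0) = +0.0006897
∂h/∂y = (79.8 − 79.7) / (-140 − 0) = -0.0007143
Flow = −∇h = (-0.0006897 east, +0.0007143 north), which points northwest.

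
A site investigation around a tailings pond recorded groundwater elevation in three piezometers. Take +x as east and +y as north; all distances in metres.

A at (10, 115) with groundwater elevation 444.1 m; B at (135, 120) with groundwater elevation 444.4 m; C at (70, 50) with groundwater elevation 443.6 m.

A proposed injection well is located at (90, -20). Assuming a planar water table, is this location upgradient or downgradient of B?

downgradient

With h = a·x + b·y + c and A as origin, the differences give:
  125·a + 5·b = +0.3
  60·a + (-65)·b = -0.5
Eliminate b (×(-65) and ×5, subtract): -8425·a = -17.00 → a = ∂h/∂x = +0.002018
Back-substitute: b = ∂h/∂y = +0.009555.
Head at (90, -20) = 444.1 + (+0.002018)·(80) + (+0.009555)·(-135) = 442.97 m.
That is lower than the 444.4 m at B, so the point is downgradient.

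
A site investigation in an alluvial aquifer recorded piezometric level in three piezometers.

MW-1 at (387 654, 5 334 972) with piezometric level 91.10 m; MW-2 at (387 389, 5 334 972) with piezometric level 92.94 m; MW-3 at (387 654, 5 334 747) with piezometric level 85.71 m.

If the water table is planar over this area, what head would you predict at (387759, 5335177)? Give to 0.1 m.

95.3 m

∂h/∂x = (92.94 − 91.10) / (387389 − 387654) = -0.006943
∂h/∂y = (85.71 − 91.10) / (5334747 − 5334972) = +0.02396
h(387759, 5335177) = 91.10 + (-0.006943)·(105) + (+0.02396)·(205) = 91.10 -0.729 +4.911 = 95.282 m.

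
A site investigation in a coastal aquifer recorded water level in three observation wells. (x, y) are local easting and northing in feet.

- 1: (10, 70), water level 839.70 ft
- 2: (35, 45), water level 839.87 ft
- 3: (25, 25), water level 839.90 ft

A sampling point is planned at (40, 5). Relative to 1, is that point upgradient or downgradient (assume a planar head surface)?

Taking 1 as reference: 2−1 = (25, -25, +0.17); 3−1 = (15, -45, +0.20).
Determinant of the coordinate differences = 25·(-45) − 15·(-25) = -750.
∂h/∂x = [(+0.17)·(-45) − (+0.20)·(-25)] / -750 = +0.003533
∂h/∂y = [25·(+0.20) − 15·(+0.17)] / -750 = -0.003267
Head at (40, 5) = 839.70 + (+0.003533)·(30) + (-0.003267)·(-65) = 840.02 ft.
That is higher than the 839.70 ft at 1, so the point is upgradient.

upgradient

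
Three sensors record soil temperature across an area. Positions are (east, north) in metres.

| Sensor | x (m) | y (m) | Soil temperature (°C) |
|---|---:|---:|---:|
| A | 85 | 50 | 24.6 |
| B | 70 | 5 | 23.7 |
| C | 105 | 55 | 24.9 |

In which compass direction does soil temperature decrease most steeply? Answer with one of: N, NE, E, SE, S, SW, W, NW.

Taking A as reference: B−A = (-15, -45, -0.9); C−A = (20, 5, +0.3).
Solve a·Δx + b·Δy = ΔT: det = (-15)·5 − 20·(-45) = 825.
∂T/∂x = [(-0.9)·5 − (+0.3)·(-45)] / 825 = +0.01091
∂T/∂y = [(-15)·(+0.3) − 20·(-0.9)] / 825 = +0.01636
Steepest decrease is along −∇f = (-0.01091 E, -0.01636 N) → southwest.

SW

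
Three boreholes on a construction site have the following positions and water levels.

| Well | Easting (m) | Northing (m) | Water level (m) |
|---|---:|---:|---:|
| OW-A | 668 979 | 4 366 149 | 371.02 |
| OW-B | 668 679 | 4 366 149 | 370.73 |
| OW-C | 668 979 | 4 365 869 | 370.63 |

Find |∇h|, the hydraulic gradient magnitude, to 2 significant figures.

∂h/∂x = (370.73 − 371.02) / (668679 − 668979) = +0.0009667
∂h/∂y = (370.63 − 371.02) / (4365869 − 4366149) = +0.001393
|∇h| = √(0.0009667² + 0.001393²) = 0.001696

0.0017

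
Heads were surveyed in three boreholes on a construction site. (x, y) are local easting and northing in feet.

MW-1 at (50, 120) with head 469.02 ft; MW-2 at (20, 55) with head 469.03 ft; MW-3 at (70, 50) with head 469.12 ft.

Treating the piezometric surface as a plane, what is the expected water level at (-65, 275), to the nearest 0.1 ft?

Taking MW-1 as reference: MW-2−MW-1 = (-30, -65, +0.01); MW-3−MW-1 = (20, -70, +0.10).
Solve a·Δx + b·Δy = Δh: det = (-30)·(-70) − 20·(-65) = 3400.
∂h/∂x = [(+0.01)·(-70) − (+0.10)·(-65)] / 3400 = +0.001706
∂h/∂y = [(-30)·(+0.10) − 20·(+0.01)] / 3400 = -0.0009412
h(-65, 275) = 469.02 + (+0.001706)·(-115) + (-0.0009412)·(155) = 469.02 -0.196 -0.146 = 468.678 ft.

468.7 ft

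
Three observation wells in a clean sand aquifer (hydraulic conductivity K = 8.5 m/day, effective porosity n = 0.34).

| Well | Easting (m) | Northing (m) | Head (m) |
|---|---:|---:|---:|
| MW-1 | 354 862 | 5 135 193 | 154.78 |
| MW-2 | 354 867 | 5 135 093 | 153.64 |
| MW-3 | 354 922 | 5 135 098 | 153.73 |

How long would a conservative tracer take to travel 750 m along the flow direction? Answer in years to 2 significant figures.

7.2 years

Taking MW-1 as reference: MW-2−MW-1 = (5, -100, -1.14); MW-3−MW-1 = (60, -95, -1.05).
Solve a·Δx + b·Δy = Δh: det = 5·(-95) − 60·(-100) = 5525.
∂h/∂x = [(-1.14)·(-95) − (-1.05)·(-100)] / 5525 = +0.0005973
∂h/∂y = [5·(-1.05) − 60·(-1.14)] / 5525 = +0.01143
|∇h| = √(0.0005973² + 0.01143²) = 0.01145
Seepage velocity v = K·i/n = 8.5 × 0.01145 / 0.34 = 0.2862 m/day.
t = 750 / 0.2862 = 2621 days = 7.18 years.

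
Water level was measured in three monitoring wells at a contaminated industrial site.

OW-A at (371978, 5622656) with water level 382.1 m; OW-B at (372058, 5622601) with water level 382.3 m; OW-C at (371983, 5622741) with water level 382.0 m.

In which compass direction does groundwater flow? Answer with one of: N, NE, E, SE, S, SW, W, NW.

With h = a·x + b·y + c and OW-A as origin, the differences give:
  80·a + (-55)·b = +0.2
  5·a + 85·b = -0.1
Eliminate b (×85 and ×(-55), subtract): 7075·a = 11.50 → a = ∂h/∂x = +0.001625
Back-substitute: b = ∂h/∂y = -0.001272.
Flow = −∇h = (-0.001625 east, +0.001272 north), which points northwest.

NW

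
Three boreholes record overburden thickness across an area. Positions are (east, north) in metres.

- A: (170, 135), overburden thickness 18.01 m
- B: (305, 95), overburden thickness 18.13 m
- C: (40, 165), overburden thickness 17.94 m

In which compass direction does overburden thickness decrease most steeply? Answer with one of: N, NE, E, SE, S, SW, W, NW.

N

With d = a·x + b·y + c and A as origin, the differences give:
  135·a + (-40)·b = +0.12
  (-130)·a + 30·b = -0.07
Eliminate b (×30 and ×(-40), subtract): -1150·a = 0.800 → a = ∂d/∂x = -0.0006957
Back-substitute: b = ∂d/∂y = -0.005348.
Steepest decrease is along −∇f = (+0.0006957 E, +0.005348 N) → north.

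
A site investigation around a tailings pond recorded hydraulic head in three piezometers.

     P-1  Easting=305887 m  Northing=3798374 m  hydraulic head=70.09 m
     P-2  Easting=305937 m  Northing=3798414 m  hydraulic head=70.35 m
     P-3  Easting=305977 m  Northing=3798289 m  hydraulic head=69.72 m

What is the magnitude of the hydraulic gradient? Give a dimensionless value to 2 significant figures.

With h = a·x + b·y + c and P-1 as origin, the differences give:
  50·a + 40·b = +0.26
  90·a + (-85)·b = -0.37
Eliminate b (×(-85) and ×40, subtract): -7850·a = -7.300 → a = ∂h/∂x = +0.0009299
Back-substitute: b = ∂h/∂y = +0.005338.
|∇h| = √(0.0009299² + 0.005338²) = 0.005418

0.0054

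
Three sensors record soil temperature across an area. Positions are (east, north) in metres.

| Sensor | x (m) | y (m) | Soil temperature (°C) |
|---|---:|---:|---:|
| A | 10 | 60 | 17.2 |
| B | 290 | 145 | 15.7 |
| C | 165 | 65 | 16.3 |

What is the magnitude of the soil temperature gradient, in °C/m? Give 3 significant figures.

With T = a·x + b·y + c and A as origin, the differences give:
  280·a + 85·b = -1.5
  155·a + 5·b = -0.9
Eliminate b (×5 and ×85, subtract): -11775·a = 69.00 → a = ∂T/∂x = -0.005860
Back-substitute: b = ∂T/∂y = +0.001656.
|∇f| = √(-0.005860² + 0.001656²) = 0.006089 °C/m

0.00609 °C/m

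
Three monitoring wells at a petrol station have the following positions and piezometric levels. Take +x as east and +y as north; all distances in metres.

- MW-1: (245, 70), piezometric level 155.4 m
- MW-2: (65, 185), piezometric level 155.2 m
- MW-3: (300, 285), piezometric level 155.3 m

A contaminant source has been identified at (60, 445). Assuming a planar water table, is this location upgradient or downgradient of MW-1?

downgradient

With h = a·x + b·y + c and MW-1 as origin, the differences give:
  (-180)·a + 115·b = -0.2
  55·a + 215·b = -0.1
Eliminate b (×215 and ×115, subtract): -45025·a = -31.50 → a = ∂h/∂x = +0.0006996
Back-substitute: b = ∂h/∂y = -0.0006441.
Head at (60, 445) = 155.4 + (+0.0006996)·(-185) + (-0.0006441)·(375) = 155.03 m.
That is lower than the 155.4 m at MW-1, so the point is downgradient.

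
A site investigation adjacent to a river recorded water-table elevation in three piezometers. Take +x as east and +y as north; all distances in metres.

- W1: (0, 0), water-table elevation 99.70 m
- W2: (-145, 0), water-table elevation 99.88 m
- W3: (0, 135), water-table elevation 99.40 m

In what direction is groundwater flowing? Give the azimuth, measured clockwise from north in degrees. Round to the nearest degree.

∂h/∂x = (99.88 − 99.70) / (-145 − 0) = -0.001241
∂h/∂y = (99.40 − 99.70) / (135 − 0) = -0.002222
Flow direction (−∇h) has components (+0.001241 E, +0.002222 N).
Azimuth = atan2(E, N) = atan2(+0.001241, +0.002222) = 29.2° ≈ 029°.

029°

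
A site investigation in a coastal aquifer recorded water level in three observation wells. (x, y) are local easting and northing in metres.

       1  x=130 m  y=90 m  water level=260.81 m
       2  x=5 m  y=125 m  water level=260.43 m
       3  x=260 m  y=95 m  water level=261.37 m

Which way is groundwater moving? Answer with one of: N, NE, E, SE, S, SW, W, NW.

Taking 1 as reference: 2−1 = (-125, 35, -0.38); 3−1 = (130, 5, +0.56).
Solve a·Δx + b·Δy = Δh: det = (-125)·5 − 130·35 = -5175.
∂h/∂x = [(-0.38)·5 − (+0.56)·35] / -5175 = +0.004155
∂h/∂y = [(-125)·(+0.56) − 130·(-0.38)] / -5175 = +0.003981
Flow = −∇h = (-0.004155 east, -0.003981 north), which points southwest.

SW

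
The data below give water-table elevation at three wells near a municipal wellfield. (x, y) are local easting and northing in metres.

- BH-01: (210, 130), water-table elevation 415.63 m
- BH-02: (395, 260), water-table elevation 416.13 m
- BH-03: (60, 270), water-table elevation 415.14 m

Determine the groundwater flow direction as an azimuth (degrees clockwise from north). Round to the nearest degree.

Taking BH-01 as reference: BH-02−BH-01 = (185, 130, +0.50); BH-03−BH-01 = (-150, 140, -0.49).
Solve a·Δx + b·Δy = Δh: det = 185·140 − (-150)·130 = 45400.
∂h/∂x = [(+0.50)·140 − (-0.49)·130] / 45400 = +0.002945
∂h/∂y = [185·(-0.49) − (-150)·(+0.50)] / 45400 = -0.0003447
Flow direction (−∇h) has components (-0.002945 E, +0.0003447 N).
Azimuth = atan2(E, N) = atan2(-0.002945, +0.0003447) = 276.7° ≈ 277°.

277°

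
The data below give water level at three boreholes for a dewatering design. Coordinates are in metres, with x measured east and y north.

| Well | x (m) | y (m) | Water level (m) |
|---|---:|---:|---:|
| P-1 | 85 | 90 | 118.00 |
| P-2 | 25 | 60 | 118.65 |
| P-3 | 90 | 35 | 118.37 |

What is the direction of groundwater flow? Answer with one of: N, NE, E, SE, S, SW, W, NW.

NE

Differences from P-1: to P-2 (Δx, Δy, Δh) = (-60, -30, +0.65); to P-3 = (5, -55, +0.37).
Determinant of the coordinate differences = (-60)·(-55) − 5·(-30) = 3450.
∂h/∂x = [(+0.65)·(-55) − (+0.37)·(-30)] / 3450 = -0.007145
∂h/∂y = [(-60)·(+0.37) − 5·(+0.65)] / 3450 = -0.007377
Flow = −∇h = (+0.007145 east, +0.007377 north), which points northeast.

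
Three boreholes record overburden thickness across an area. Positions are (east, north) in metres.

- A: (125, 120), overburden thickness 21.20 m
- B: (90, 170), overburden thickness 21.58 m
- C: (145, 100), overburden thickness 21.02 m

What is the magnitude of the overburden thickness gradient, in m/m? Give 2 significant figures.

0.0064 m/m

Taking A as reference: B−A = (-35, 50, +0.38); C−A = (20, -20, -0.18).
Solve a·Δx + b·Δy = Δd: det = (-35)·(-20) − 20·50 = -300.
∂d/∂x = [(+0.38)·(-20) − (-0.18)·50] / -300 = -0.004667
∂d/∂y = [(-35)·(-0.18) − 20·(+0.38)] / -300 = +0.004333
|∇f| = √(-0.004667² + 0.004333²) = 0.006368 m/m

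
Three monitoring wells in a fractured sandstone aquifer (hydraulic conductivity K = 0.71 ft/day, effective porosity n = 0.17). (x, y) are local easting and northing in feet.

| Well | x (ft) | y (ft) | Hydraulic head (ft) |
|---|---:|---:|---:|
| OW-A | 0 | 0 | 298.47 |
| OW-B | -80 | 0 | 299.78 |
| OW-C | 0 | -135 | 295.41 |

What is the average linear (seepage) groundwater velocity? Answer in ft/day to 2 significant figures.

0.12 ft/day

∂h/∂x = (299.78 − 298.47) / (-80 − 0) = -0.01637
∂h/∂y = (295.41 − 298.47) / (-135 − 0) = +0.02267
|∇h| = √(-0.01637² + 0.02267²) = 0.02796
Seepage velocity v = K·i/n = 0.71 × 0.02796 / 0.17 = 0.1168 ft/day.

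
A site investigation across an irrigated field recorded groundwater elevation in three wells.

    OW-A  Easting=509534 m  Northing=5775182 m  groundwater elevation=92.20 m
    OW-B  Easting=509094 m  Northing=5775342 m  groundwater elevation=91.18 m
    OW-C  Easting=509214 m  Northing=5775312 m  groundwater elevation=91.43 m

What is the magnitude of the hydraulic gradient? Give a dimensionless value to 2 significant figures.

0.0026

With h = a·x + b·y + c and OW-A as origin, the differences give:
  (-440)·a + 160·b = -1.02
  (-320)·a + 130·b = -0.77
Eliminate b (×130 and ×160, subtract): -6000·a = -9.400 → a = ∂h/∂x = +0.001567
Back-substitute: b = ∂h/∂y = -0.002067.
|∇h| = √(0.001567² + -0.002067²) = 0.002594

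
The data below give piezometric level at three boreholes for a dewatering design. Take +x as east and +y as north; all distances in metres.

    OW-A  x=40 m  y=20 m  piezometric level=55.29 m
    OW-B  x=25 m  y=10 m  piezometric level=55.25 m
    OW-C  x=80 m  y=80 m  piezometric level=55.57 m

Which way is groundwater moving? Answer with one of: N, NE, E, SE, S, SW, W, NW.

S

Differences from OW-A: to OW-B (Δx, Δy, Δh) = (-15, -10, -0.04); to OW-C = (40, 60, +0.28).
Determinant of the coordinate differences = (-15)·60 − 40·(-10) = -500.
∂h/∂x = [(-0.04)·60 − (+0.28)·(-10)] / -500 = -0.0008000
∂h/∂y = [(-15)·(+0.28) − 40·(-0.04)] / -500 = +0.005200
Flow = −∇h = (+0.0008000 east, -0.005200 north), which points south.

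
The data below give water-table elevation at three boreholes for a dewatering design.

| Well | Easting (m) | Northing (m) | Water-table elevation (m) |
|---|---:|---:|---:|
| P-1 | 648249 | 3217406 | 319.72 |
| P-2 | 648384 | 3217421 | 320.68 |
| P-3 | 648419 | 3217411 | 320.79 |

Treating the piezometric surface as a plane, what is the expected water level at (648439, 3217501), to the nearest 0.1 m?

321.8 m

With h = a·x + b·y + c and P-1 as origin, the differences give:
  135·a + 15·b = +0.96
  170·a + 5·b = +1.07
Eliminate b (×5 and ×15, subtract): -1875·a = -11.250 → a = ∂h/∂x = +0.006000
Back-substitute: b = ∂h/∂y = +0.010000.
h(648439, 3217501) = 319.72 + (+0.006000)·(190) + (+0.010000)·(95) = 319.72 +1.140 +0.950 = 321.810 m.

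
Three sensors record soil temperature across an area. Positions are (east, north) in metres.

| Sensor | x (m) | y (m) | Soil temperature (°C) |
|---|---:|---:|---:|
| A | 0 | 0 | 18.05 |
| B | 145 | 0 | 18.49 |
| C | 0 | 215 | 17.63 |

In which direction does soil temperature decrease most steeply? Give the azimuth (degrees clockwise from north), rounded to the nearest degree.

∂T/∂x = (18.49 − 18.05) / (145 − 0) = +0.003034
∂T/∂y = (17.63 − 18.05) / (215 − 0) = -0.001953
Steepest decrease is along −∇f: components (-0.003034 E, +0.001953 N).
Azimuth = atan2(-0.003034, +0.001953) = 302.8° ≈ 303°.

303°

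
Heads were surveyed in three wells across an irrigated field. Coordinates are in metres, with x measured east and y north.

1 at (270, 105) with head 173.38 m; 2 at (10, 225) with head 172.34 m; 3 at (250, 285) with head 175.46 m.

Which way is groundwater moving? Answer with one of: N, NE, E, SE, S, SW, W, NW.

SW

Three-point gradient (reference 1): Δ to 2 = (-260, 120, -1.04), Δ to 3 = (-20, 180, +2.08).
∂h/∂x = +0.009838, ∂h/∂y = +0.01265 (det = -44400).
Flow = −∇h = (-0.009838 east, -0.01265 north), which points southwest.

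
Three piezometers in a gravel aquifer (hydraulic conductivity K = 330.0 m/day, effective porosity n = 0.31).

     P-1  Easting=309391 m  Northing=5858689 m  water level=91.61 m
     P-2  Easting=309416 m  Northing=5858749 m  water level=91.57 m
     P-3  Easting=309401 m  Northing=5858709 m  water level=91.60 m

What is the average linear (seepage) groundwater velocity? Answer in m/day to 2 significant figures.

2.7 m/day

With h = a·x + b·y + c and P-1 as origin, the differences give:
  25·a + 60·b = -0.04
  10·a + 20·b = -0.01
Eliminate b (×20 and ×60, subtract): -100·a = -0.200 → a = ∂h/∂x = +0.002000
Back-substitute: b = ∂h/∂y = -0.001500.
|∇h| = √(0.002000² + -0.001500²) = 0.0025
Seepage velocity v = K·i/n = 330.0 × 0.0025 / 0.31 = 2.661 m/day.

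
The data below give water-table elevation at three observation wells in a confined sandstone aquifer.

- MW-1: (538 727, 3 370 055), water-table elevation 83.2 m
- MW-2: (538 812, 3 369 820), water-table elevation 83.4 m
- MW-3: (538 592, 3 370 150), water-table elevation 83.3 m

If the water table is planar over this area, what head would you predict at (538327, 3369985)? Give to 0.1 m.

84.0 m

With h = a·x + b·y + c and MW-1 as origin, the differences give:
  85·a + (-235)·b = +0.2
  (-135)·a + 95·b = +0.1
Eliminate b (×95 and ×(-235), subtract): -23650·a = 42.50 → a = ∂h/∂x = -0.001797
Back-substitute: b = ∂h/∂y = -0.001501.
h(538327, 3369985) = 83.2 + (-0.001797)·(-400) + (-0.001501)·(-70) = 83.2 +0.719 +0.105 = 84.024 m.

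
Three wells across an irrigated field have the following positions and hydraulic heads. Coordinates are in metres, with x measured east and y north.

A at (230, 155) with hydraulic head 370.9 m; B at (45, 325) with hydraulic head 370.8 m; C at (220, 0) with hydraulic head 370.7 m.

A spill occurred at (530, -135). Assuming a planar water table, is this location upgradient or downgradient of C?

With h = a·x + b·y + c and A as origin, the differences give:
  (-185)·a + 170·b = -0.1
  (-10)·a + (-155)·b = -0.2
Eliminate b (×(-155) and ×170, subtract): 30375·a = 49.50 → a = ∂h/∂x = +0.001630
Back-substitute: b = ∂h/∂y = +0.001185.
Head at (530, -135) = 370.9 + (+0.001630)·(300) + (+0.001185)·(-290) = 371.05 m.
That is higher than the 370.7 m at C, so the point is upgradient.

upgradient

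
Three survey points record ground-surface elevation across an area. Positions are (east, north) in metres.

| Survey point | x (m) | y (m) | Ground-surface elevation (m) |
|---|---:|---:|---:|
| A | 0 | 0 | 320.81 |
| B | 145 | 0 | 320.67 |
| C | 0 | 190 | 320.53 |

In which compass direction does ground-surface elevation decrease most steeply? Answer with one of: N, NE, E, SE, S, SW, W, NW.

NE

∂z/∂x = (320.67 − 320.81) / (145 − 0) = -0.0009655
∂z/∂y = (320.53 − 320.81) / (190 − 0) = -0.001474
Steepest decrease is along −∇f = (+0.0009655 E, +0.001474 N) → northeast.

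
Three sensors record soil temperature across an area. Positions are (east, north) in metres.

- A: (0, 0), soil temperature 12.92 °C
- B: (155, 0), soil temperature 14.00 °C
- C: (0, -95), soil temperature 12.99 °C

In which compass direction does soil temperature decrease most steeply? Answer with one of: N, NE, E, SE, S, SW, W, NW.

∂T/∂x = (14.00 − 12.92) / (155 − 0) = +0.006968
∂T/∂y = (12.99 − 12.92) / (-95 − 0) = -0.0007368
Steepest decrease is along −∇f = (-0.006968 E, +0.0007368 N) → west.

W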